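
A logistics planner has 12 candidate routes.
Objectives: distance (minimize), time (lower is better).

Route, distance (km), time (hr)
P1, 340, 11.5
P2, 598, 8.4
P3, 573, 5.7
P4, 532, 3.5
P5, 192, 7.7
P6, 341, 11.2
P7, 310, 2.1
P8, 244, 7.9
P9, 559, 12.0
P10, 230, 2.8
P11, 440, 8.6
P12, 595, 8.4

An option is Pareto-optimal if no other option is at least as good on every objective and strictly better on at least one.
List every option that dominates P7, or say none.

P1: worse on distance (340 vs 310).
P2: worse on distance (598 vs 310).
P3: worse on distance (573 vs 310).
P4: worse on distance (532 vs 310).
P5: worse on time (7.7 vs 2.1).
P6: worse on distance (341 vs 310).
P8: worse on time (7.9 vs 2.1).
P9: worse on distance (559 vs 310).
P10: worse on time (2.8 vs 2.1).
P11: worse on distance (440 vs 310).
P12: worse on distance (595 vs 310).
No option dominates P7.

none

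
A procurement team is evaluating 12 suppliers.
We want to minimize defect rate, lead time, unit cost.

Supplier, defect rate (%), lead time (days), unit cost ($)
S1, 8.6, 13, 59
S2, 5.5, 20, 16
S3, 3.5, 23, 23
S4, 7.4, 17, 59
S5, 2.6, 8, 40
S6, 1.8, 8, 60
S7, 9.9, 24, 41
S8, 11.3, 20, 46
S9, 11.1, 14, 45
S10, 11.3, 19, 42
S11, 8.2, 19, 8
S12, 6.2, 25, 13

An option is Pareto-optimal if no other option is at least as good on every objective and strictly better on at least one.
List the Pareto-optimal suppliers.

S2, S3, S5, S6, S11, S12

S1: dominated by S5 (defect rate 2.6≤8.6, lead time 8≤13, unit cost 40≤59).
S2: not dominated.
S3: not dominated.
S4: dominated by S5 (defect rate 2.6≤7.4, lead time 8≤17, unit cost 40≤59).
S5: not dominated.
S6: not dominated (best defect rate).
S7: dominated by S2 (defect rate 5.5≤9.9, lead time 20≤24, unit cost 16≤41).
S8: dominated by S2 (defect rate 5.5≤11.3, lead time 20≤20, unit cost 16≤46).
S9: dominated by S5 (defect rate 2.6≤11.1, lead time 8≤14, unit cost 40≤45).
S10: dominated by S5 (defect rate 2.6≤11.3, lead time 8≤19, unit cost 40≤42).
S11: not dominated (best unit cost).
S12: not dominated.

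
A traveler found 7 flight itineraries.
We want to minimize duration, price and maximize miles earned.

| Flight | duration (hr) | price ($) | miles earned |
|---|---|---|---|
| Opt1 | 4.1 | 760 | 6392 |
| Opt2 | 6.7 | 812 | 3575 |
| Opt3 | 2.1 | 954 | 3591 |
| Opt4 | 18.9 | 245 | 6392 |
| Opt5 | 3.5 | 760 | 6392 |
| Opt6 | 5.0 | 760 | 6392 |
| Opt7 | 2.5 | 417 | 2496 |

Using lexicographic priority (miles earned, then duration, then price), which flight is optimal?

Opt5

First maximize miles earned: best is 6392, kept {Opt1, Opt4, Opt5, Opt6}.
Then minimize duration: best is 3.5, kept {Opt5}.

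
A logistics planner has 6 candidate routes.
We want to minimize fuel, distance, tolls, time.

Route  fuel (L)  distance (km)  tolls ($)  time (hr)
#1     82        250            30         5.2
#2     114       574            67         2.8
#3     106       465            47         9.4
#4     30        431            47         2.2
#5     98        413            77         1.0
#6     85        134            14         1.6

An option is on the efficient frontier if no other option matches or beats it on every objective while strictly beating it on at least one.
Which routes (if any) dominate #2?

#4, #6

#4: fuel 30≤114, distance 431≤574, tolls 47≤67, time 2.2≤2.8 — dominates #2.
#6: fuel 85≤114, distance 134≤574, tolls 14≤67, time 1.6≤2.8 — dominates #2.
Others (#1, #3, #5) are each worse than #2 on at least one objective.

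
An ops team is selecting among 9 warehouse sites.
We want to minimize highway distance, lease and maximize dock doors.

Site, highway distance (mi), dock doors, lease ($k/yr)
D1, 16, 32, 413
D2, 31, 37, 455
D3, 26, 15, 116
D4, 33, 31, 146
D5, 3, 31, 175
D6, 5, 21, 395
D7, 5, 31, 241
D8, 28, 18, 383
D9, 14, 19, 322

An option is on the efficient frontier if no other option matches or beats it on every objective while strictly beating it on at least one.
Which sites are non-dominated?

D1: not dominated.
D2: not dominated (best dock doors).
D3: not dominated (best lease).
D4: not dominated.
D5: not dominated (best highway distance).
D6: dominated by D5 (highway distance 3≤5, dock doors 31≥21, lease 175≤395).
D7: dominated by D5 (highway distance 3≤5, dock doors 31≥31, lease 175≤241).
D8: dominated by D5 (highway distance 3≤28, dock doors 31≥18, lease 175≤383).
D9: dominated by D5 (highway distance 3≤14, dock doors 31≥19, lease 175≤322).

D1, D2, D3, D4, D5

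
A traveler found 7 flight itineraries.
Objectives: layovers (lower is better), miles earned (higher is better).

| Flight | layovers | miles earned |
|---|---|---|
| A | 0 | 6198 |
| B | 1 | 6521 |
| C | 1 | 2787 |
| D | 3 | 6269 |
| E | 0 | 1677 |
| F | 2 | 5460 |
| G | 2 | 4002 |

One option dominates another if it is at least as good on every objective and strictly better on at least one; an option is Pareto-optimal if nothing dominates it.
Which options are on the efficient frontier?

A, B

A: not dominated.
B: not dominated (best miles earned).
C: dominated by A (layovers 0≤1, miles earned 6198≥2787).
D: dominated by B (layovers 1≤3, miles earned 6521≥6269).
E: dominated by A (layovers 0≤0, miles earned 6198≥1677).
F: dominated by A (layovers 0≤2, miles earned 6198≥5460).
G: dominated by A (layovers 0≤2, miles earned 6198≥4002).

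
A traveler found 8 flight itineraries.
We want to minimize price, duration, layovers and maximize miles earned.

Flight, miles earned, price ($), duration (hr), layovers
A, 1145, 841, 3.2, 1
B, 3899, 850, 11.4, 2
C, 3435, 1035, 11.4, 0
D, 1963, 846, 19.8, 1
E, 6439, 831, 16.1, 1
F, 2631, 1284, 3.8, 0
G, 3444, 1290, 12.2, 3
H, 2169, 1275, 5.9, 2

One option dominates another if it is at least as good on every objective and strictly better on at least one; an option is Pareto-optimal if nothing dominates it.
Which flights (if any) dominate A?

none

B: worse on price (850 vs 841).
C: worse on price (1035 vs 841).
D: worse on price (846 vs 841).
E: worse on duration (16.1 vs 3.2).
F: worse on price (1284 vs 841).
G: worse on price (1290 vs 841).
H: worse on price (1275 vs 841).
No option dominates A.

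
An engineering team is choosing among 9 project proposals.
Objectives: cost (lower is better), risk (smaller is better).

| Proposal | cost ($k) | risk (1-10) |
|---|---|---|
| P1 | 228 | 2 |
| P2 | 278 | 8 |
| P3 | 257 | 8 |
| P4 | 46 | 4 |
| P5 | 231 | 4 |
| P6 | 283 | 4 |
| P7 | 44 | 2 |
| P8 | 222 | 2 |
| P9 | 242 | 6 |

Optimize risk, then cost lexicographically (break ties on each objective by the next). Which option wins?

P7

First minimize risk: best is 2, kept {P1, P7, P8}.
Then minimize cost: best is 44, kept {P7}.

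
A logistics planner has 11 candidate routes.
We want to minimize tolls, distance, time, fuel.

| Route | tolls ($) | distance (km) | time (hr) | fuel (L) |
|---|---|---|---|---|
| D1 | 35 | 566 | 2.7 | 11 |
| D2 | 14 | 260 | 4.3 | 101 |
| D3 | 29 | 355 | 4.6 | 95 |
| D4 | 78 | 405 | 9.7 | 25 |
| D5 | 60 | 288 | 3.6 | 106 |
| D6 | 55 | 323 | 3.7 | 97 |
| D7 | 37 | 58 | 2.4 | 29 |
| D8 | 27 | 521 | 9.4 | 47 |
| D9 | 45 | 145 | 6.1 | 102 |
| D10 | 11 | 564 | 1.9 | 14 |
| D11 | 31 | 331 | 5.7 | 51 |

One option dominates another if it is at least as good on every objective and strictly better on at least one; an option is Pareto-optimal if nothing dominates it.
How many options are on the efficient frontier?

D1: not dominated (best fuel).
D2: not dominated.
D3: not dominated.
D4: not dominated.
D5: dominated by D7 (tolls 37≤60, distance 58≤288, time 2.4≤3.6, fuel 29≤106).
D6: dominated by D7 (tolls 37≤55, distance 58≤323, time 2.4≤3.7, fuel 29≤97).
D7: not dominated (best distance).
D8: not dominated.
D9: dominated by D7 (tolls 37≤45, distance 58≤145, time 2.4≤6.1, fuel 29≤102).
D10: not dominated (best tolls).
D11: not dominated.
Pareto-optimal: D1, D2, D3, D4, D7, D8, D10, D11 → 8.

8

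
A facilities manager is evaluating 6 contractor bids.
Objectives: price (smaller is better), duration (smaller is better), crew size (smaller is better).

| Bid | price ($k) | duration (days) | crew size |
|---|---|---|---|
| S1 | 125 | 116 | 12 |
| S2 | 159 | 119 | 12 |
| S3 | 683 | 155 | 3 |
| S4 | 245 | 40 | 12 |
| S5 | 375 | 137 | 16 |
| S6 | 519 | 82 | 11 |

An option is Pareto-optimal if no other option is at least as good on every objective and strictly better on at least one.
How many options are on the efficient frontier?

S1: not dominated (best price).
S2: dominated by S1 (price 125≤159, duration 116≤119, crew size 12≤12).
S3: not dominated (best crew size).
S4: not dominated (best duration).
S5: dominated by S1 (price 125≤375, duration 116≤137, crew size 12≤16).
S6: not dominated.
Pareto-optimal: S1, S3, S4, S6 → 4.

4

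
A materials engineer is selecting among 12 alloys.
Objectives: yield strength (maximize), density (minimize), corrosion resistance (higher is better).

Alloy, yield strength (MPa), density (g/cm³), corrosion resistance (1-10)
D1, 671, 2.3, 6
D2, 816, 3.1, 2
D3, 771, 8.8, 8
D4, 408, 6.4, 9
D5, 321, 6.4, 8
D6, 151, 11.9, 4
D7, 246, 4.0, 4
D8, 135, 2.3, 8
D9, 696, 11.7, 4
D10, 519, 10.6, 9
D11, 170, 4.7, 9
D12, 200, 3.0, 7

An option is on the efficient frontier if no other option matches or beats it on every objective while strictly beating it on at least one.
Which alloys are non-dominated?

D1: not dominated.
D2: not dominated (best yield strength).
D3: not dominated.
D4: not dominated.
D5: dominated by D4 (yield strength 408≥321, density 6.4≤6.4, corrosion resistance 9≥8).
D6: dominated by D1 (yield strength 671≥151, density 2.3≤11.9, corrosion resistance 6≥4).
D7: dominated by D1 (yield strength 671≥246, density 2.3≤4.0, corrosion resistance 6≥4).
D8: not dominated.
D9: dominated by D3 (yield strength 771≥696, density 8.8≤11.7, corrosion resistance 8≥4).
D10: not dominated.
D11: not dominated.
D12: not dominated.

D1, D2, D3, D4, D8, D10, D11, D12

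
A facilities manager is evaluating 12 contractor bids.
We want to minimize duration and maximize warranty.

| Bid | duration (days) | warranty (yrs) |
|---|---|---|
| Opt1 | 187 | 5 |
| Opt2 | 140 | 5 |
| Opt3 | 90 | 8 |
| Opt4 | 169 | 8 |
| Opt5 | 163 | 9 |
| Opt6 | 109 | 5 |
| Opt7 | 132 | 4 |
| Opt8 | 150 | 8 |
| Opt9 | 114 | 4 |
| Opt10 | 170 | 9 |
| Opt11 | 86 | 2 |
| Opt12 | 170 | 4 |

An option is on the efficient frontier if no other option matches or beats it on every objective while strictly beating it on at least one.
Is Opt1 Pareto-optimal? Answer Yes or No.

No

Opt2 vs Opt1: duration 140≤187, warranty 5≥5 — Opt2 is at least as good on every objective and strictly better on at least one, so Opt2 dominates Opt1.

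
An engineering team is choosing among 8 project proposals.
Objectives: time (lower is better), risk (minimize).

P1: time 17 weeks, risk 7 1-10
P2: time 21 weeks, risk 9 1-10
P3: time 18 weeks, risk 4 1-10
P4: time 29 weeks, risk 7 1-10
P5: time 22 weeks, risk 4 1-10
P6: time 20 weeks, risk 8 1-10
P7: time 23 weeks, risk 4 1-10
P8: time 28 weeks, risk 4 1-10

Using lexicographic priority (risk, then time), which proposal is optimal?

P3

First minimize risk: best is 4, kept {P3, P5, P7, P8}.
Then minimize time: best is 18, kept {P3}.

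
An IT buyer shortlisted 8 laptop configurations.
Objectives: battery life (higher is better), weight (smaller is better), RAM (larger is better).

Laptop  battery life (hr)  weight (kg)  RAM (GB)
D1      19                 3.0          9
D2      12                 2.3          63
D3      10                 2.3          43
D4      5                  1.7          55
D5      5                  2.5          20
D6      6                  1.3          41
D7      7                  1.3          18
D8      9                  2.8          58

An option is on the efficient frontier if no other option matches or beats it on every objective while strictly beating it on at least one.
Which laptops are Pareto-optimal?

D1: not dominated (best battery life).
D2: not dominated (best RAM).
D3: dominated by D2 (battery life 12≥10, weight 2.3≤2.3, RAM 63≥43).
D4: not dominated.
D5: dominated by D2 (battery life 12≥5, weight 2.3≤2.5, RAM 63≥20).
D6: not dominated.
D7: not dominated.
D8: dominated by D2 (battery life 12≥9, weight 2.3≤2.8, RAM 63≥58).

D1, D2, D4, D6, D7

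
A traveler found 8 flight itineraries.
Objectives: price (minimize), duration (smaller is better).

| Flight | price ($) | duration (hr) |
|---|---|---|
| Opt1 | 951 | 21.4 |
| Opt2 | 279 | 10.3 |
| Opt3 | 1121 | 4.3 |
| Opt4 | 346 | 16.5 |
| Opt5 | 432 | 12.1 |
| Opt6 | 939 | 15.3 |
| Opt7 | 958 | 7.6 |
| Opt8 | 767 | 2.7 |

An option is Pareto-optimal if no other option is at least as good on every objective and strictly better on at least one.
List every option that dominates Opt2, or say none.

Opt1: worse on price (951 vs 279).
Opt3: worse on price (1121 vs 279).
Opt4: worse on price (346 vs 279).
Opt5: worse on price (432 vs 279).
Opt6: worse on price (939 vs 279).
Opt7: worse on price (958 vs 279).
Opt8: worse on price (767 vs 279).
No option dominates Opt2.

none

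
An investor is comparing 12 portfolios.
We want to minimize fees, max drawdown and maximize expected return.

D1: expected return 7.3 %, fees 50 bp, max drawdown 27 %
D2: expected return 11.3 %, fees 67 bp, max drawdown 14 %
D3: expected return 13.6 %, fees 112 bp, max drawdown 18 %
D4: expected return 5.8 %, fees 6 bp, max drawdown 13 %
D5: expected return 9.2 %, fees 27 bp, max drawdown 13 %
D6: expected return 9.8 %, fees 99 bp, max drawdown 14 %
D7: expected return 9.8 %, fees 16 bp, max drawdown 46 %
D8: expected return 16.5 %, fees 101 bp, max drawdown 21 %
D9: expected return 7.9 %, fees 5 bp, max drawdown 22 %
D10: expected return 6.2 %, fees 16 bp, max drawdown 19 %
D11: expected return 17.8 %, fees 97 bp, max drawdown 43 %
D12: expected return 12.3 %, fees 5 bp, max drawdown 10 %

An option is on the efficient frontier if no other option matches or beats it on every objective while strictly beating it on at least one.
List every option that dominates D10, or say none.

D12

D12: expected return 12.3≥6.2, fees 5≤16, max drawdown 10≤19 — dominates D10.
Others (D1, D2, D3, D4, D5, D6, D7, D8, D9, D11) are each worse than D10 on at least one objective.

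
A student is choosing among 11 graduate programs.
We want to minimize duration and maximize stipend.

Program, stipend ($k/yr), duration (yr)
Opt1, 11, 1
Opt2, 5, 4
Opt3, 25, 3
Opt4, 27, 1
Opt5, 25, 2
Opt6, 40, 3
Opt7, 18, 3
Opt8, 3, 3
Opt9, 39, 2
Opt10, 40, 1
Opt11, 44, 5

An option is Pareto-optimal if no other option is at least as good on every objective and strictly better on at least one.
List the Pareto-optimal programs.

Opt10, Opt11

Opt1: dominated by Opt4 (stipend 27≥11, duration 1≤1).
Opt2: dominated by Opt1 (stipend 11≥5, duration 1≤4).
Opt3: dominated by Opt4 (stipend 27≥25, duration 1≤3).
Opt4: dominated by Opt10 (stipend 40≥27, duration 1≤1).
Opt5: dominated by Opt4 (stipend 27≥25, duration 1≤2).
Opt6: dominated by Opt10 (stipend 40≥40, duration 1≤3).
Opt7: dominated by Opt3 (stipend 25≥18, duration 3≤3).
Opt8: dominated by Opt1 (stipend 11≥3, duration 1≤3).
Opt9: dominated by Opt10 (stipend 40≥39, duration 1≤2).
Opt10: not dominated.
Opt11: not dominated (best stipend).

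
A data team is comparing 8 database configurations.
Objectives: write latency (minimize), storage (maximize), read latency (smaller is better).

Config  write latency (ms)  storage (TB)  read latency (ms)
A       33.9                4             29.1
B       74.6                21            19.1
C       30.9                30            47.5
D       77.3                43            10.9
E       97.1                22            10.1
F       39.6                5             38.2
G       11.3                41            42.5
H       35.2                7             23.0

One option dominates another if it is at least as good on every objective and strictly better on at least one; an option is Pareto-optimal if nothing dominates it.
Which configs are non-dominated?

A, B, D, E, G, H

A: not dominated.
B: not dominated.
C: dominated by G (write latency 11.3≤30.9, storage 41≥30, read latency 42.5≤47.5).
D: not dominated (best storage).
E: not dominated (best read latency).
F: dominated by H (write latency 35.2≤39.6, storage 7≥5, read latency 23.0≤38.2).
G: not dominated (best write latency).
H: not dominated.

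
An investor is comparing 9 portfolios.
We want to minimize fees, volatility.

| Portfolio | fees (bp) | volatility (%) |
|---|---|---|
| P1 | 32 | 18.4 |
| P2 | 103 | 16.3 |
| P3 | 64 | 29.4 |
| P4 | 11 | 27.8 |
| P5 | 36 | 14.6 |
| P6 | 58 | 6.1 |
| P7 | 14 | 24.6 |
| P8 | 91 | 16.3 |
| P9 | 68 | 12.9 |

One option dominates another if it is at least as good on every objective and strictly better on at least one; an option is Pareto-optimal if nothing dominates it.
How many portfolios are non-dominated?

P1: not dominated.
P2: dominated by P5 (fees 36≤103, volatility 14.6≤16.3).
P3: dominated by P1 (fees 32≤64, volatility 18.4≤29.4).
P4: not dominated (best fees).
P5: not dominated.
P6: not dominated (best volatility).
P7: not dominated.
P8: dominated by P5 (fees 36≤91, volatility 14.6≤16.3).
P9: dominated by P6 (fees 58≤68, volatility 6.1≤12.9).
Pareto-optimal: P1, P4, P5, P6, P7 → 5.

5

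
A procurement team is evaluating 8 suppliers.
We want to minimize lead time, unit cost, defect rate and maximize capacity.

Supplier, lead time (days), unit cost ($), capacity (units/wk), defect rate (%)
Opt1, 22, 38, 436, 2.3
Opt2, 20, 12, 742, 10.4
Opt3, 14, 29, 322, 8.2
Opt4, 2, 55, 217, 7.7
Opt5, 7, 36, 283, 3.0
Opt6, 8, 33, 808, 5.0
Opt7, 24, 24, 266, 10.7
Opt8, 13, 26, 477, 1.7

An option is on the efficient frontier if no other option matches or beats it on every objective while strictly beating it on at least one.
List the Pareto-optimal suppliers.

Opt2, Opt4, Opt5, Opt6, Opt8

Opt1: dominated by Opt8 (lead time 13≤22, unit cost 26≤38, capacity 477≥436, defect rate 1.7≤2.3).
Opt2: not dominated (best unit cost).
Opt3: dominated by Opt8 (lead time 13≤14, unit cost 26≤29, capacity 477≥322, defect rate 1.7≤8.2).
Opt4: not dominated (best lead time).
Opt5: not dominated.
Opt6: not dominated (best capacity).
Opt7: dominated by Opt2 (lead time 20≤24, unit cost 12≤24, capacity 742≥266, defect rate 10.4≤10.7).
Opt8: not dominated (best defect rate).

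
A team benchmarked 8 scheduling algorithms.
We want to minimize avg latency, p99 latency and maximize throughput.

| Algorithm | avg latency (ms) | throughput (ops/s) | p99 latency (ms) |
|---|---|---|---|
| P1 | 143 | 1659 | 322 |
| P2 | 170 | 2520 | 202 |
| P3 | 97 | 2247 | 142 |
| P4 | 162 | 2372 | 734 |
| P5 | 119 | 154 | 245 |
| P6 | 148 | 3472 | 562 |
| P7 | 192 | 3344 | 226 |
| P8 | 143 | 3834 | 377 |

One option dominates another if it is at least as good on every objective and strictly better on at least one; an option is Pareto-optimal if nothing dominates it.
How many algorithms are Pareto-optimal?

4

P1: dominated by P3 (avg latency 97≤143, throughput 2247≥1659, p99 latency 142≤322).
P2: not dominated.
P3: not dominated (best avg latency).
P4: dominated by P6 (avg latency 148≤162, throughput 3472≥2372, p99 latency 562≤734).
P5: dominated by P3 (avg latency 97≤119, throughput 2247≥154, p99 latency 142≤245).
P6: dominated by P8 (avg latency 143≤148, throughput 3834≥3472, p99 latency 377≤562).
P7: not dominated.
P8: not dominated (best throughput).
Pareto-optimal: P2, P3, P7, P8 → 4.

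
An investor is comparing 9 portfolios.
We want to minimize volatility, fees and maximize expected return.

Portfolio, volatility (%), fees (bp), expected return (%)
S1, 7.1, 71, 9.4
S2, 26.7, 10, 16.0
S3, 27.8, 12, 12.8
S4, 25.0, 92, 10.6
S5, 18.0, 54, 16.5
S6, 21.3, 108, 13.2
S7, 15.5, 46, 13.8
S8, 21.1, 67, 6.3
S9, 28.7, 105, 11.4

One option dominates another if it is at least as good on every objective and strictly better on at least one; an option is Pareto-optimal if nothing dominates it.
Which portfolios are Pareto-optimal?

S1, S2, S5, S7

S1: not dominated (best volatility).
S2: not dominated (best fees).
S3: dominated by S2 (volatility 26.7≤27.8, fees 10≤12, expected return 16.0≥12.8).
S4: dominated by S5 (volatility 18.0≤25.0, fees 54≤92, expected return 16.5≥10.6).
S5: not dominated (best expected return).
S6: dominated by S5 (volatility 18.0≤21.3, fees 54≤108, expected return 16.5≥13.2).
S7: not dominated.
S8: dominated by S5 (volatility 18.0≤21.1, fees 54≤67, expected return 16.5≥6.3).
S9: dominated by S2 (volatility 26.7≤28.7, fees 10≤105, expected return 16.0≥11.4).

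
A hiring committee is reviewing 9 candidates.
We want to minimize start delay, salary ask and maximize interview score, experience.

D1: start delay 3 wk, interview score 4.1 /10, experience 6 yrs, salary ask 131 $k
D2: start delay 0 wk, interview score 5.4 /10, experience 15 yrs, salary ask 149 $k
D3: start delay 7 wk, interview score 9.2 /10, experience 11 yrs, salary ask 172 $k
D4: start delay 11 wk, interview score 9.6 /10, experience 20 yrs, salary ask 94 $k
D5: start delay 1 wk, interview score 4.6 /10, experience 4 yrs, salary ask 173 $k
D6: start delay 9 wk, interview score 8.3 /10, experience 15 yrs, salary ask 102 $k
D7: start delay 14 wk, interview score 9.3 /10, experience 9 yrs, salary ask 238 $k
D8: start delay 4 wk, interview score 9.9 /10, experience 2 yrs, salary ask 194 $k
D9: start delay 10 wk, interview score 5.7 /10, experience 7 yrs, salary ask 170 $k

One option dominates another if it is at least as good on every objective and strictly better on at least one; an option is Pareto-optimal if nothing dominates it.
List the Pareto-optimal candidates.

D1, D2, D3, D4, D6, D8

D1: not dominated.
D2: not dominated (best start delay).
D3: not dominated.
D4: not dominated (best experience).
D5: dominated by D2 (start delay 0≤1, interview score 5.4≥4.6, experience 15≥4, salary ask 149≤173).
D6: not dominated.
D7: dominated by D4 (start delay 11≤14, interview score 9.6≥9.3, experience 20≥9, salary ask 94≤238).
D8: not dominated (best interview score).
D9: dominated by D6 (start delay 9≤10, interview score 8.3≥5.7, experience 15≥7, salary ask 102≤170).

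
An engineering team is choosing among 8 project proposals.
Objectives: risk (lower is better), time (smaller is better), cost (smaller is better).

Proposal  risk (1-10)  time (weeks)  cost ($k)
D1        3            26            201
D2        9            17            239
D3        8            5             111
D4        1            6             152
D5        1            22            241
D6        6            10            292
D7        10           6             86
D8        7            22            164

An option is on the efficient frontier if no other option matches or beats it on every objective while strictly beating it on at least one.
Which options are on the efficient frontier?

D3, D4, D7

D1: dominated by D4 (risk 1≤3, time 6≤26, cost 152≤201).
D2: dominated by D3 (risk 8≤9, time 5≤17, cost 111≤239).
D3: not dominated (best time).
D4: not dominated.
D5: dominated by D4 (risk 1≤1, time 6≤22, cost 152≤241).
D6: dominated by D4 (risk 1≤6, time 6≤10, cost 152≤292).
D7: not dominated (best cost).
D8: dominated by D4 (risk 1≤7, time 6≤22, cost 152≤164).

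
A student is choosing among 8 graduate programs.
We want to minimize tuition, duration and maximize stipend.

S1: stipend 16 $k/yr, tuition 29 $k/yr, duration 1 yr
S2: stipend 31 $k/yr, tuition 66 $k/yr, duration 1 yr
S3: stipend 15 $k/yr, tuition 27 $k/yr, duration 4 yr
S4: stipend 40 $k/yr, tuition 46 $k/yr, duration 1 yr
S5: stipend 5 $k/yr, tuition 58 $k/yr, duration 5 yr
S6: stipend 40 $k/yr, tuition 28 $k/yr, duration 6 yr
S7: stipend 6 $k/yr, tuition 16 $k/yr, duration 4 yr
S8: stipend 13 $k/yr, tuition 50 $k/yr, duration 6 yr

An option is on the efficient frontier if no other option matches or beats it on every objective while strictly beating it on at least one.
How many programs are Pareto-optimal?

5

S1: not dominated.
S2: dominated by S4 (stipend 40≥31, tuition 46≤66, duration 1≤1).
S3: not dominated.
S4: not dominated.
S5: dominated by S1 (stipend 16≥5, tuition 29≤58, duration 1≤5).
S6: not dominated.
S7: not dominated (best tuition).
S8: dominated by S1 (stipend 16≥13, tuition 29≤50, duration 1≤6).
Pareto-optimal: S1, S3, S4, S6, S7 → 5.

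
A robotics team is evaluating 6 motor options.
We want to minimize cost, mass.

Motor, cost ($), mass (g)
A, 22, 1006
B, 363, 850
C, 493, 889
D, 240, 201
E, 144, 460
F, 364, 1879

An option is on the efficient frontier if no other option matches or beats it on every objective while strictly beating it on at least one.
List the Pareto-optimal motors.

A: not dominated (best cost).
B: dominated by D (cost 240≤363, mass 201≤850).
C: dominated by B (cost 363≤493, mass 850≤889).
D: not dominated (best mass).
E: not dominated.
F: dominated by A (cost 22≤364, mass 1006≤1879).

A, D, E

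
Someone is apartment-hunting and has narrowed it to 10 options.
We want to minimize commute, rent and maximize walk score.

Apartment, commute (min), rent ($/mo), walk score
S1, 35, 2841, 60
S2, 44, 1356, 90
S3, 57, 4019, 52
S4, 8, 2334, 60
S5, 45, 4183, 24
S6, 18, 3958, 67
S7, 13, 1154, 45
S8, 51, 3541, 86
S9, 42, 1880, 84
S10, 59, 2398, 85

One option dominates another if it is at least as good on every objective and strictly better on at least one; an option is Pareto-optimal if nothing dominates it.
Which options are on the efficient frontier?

S1: dominated by S4 (commute 8≤35, rent 2334≤2841, walk score 60≥60).
S2: not dominated (best walk score).
S3: dominated by S1 (commute 35≤57, rent 2841≤4019, walk score 60≥52).
S4: not dominated (best commute).
S5: dominated by S1 (commute 35≤45, rent 2841≤4183, walk score 60≥24).
S6: not dominated.
S7: not dominated (best rent).
S8: dominated by S2 (commute 44≤51, rent 1356≤3541, walk score 90≥86).
S9: not dominated.
S10: dominated by S2 (commute 44≤59, rent 1356≤2398, walk score 90≥85).

S2, S4, S6, S7, S9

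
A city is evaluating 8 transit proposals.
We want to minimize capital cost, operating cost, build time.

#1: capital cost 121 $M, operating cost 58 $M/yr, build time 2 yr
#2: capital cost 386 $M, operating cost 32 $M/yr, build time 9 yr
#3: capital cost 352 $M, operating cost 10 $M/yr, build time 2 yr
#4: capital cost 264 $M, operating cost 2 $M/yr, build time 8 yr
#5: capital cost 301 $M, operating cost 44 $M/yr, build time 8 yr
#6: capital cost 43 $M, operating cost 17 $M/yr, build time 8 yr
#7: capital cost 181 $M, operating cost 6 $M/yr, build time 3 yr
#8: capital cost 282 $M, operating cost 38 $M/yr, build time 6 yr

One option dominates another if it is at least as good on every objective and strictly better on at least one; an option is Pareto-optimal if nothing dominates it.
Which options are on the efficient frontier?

#1, #3, #4, #6, #7

#1: not dominated.
#2: dominated by #3 (capital cost 352≤386, operating cost 10≤32, build time 2≤9).
#3: not dominated.
#4: not dominated (best operating cost).
#5: dominated by #4 (capital cost 264≤301, operating cost 2≤44, build time 8≤8).
#6: not dominated (best capital cost).
#7: not dominated.
#8: dominated by #7 (capital cost 181≤282, operating cost 6≤38, build time 3≤6).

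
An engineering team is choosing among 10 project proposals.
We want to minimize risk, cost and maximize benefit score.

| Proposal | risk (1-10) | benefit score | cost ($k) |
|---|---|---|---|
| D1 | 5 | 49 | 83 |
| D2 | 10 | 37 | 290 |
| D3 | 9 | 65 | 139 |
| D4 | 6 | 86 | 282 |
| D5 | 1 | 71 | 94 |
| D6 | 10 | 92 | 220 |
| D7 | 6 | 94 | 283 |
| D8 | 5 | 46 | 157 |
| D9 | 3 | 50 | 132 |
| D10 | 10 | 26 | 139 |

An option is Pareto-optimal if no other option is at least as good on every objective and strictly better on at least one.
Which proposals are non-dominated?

D1: not dominated (best cost).
D2: dominated by D1 (risk 5≤10, benefit score 49≥37, cost 83≤290).
D3: dominated by D5 (risk 1≤9, benefit score 71≥65, cost 94≤139).
D4: not dominated.
D5: not dominated (best risk).
D6: not dominated.
D7: not dominated (best benefit score).
D8: dominated by D1 (risk 5≤5, benefit score 49≥46, cost 83≤157).
D9: dominated by D5 (risk 1≤3, benefit score 71≥50, cost 94≤132).
D10: dominated by D1 (risk 5≤10, benefit score 49≥26, cost 83≤139).

D1, D4, D5, D6, D7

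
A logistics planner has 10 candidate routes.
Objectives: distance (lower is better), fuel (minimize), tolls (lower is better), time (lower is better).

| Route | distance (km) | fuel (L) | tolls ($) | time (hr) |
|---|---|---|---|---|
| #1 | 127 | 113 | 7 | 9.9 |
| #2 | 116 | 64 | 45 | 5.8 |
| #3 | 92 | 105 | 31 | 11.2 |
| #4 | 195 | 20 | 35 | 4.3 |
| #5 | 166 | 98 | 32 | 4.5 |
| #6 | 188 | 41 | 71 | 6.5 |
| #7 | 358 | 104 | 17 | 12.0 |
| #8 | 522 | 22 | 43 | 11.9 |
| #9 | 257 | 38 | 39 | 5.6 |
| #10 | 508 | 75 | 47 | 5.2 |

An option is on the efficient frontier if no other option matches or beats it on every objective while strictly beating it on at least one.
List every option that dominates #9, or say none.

#4: distance 195≤257, fuel 20≤38, tolls 35≤39, time 4.3≤5.6 — dominates #9.
Others (#1, #2, #3, #5, #6, #7, #8, #10) are each worse than #9 on at least one objective.

#4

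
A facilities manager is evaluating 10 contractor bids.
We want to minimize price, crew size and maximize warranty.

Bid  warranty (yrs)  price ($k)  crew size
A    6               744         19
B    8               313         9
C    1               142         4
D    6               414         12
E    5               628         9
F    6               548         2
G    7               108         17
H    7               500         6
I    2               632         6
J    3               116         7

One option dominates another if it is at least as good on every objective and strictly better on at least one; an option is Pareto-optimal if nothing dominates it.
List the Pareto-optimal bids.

B, C, F, G, H, J

A: dominated by B (warranty 8≥6, price 313≤744, crew size 9≤19).
B: not dominated (best warranty).
C: not dominated.
D: dominated by B (warranty 8≥6, price 313≤414, crew size 9≤12).
E: dominated by B (warranty 8≥5, price 313≤628, crew size 9≤9).
F: not dominated (best crew size).
G: not dominated (best price).
H: not dominated.
I: dominated by F (warranty 6≥2, price 548≤632, crew size 2≤6).
J: not dominated.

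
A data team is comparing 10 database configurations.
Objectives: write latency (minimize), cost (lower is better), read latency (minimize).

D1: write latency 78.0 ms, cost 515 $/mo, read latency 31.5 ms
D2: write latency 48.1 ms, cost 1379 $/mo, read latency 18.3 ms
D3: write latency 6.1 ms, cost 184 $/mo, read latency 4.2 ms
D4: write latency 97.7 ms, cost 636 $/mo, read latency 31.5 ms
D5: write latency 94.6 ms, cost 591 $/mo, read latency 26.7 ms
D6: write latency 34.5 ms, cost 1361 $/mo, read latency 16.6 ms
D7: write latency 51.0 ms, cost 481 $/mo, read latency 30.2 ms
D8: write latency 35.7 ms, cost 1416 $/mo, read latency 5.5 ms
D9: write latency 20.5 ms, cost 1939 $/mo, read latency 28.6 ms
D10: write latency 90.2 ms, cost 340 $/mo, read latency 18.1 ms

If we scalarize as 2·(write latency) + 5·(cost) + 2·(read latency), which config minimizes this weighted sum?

D3

D1: 2·78.0 + 5·515 + 2·31.5 = 2794.0
D2: 2·48.1 + 5·1379 + 2·18.3 = 7027.8
D3: 2·6.1 + 5·184 + 2·4.2 = 940.6
D4: 2·97.7 + 5·636 + 2·31.5 = 3438.4
D5: 2·94.6 + 5·591 + 2·26.7 = 3197.6
D6: 2·34.5 + 5·1361 + 2·16.6 = 6907.2
D7: 2·51.0 + 5·481 + 2·30.2 = 2567.4
D8: 2·35.7 + 5·1416 + 2·5.5 = 7162.4
D9: 2·20.5 + 5·1939 + 2·28.6 = 9793.2
D10: 2·90.2 + 5·340 + 2·18.1 = 1916.6
Lowest: D3 at 940.6.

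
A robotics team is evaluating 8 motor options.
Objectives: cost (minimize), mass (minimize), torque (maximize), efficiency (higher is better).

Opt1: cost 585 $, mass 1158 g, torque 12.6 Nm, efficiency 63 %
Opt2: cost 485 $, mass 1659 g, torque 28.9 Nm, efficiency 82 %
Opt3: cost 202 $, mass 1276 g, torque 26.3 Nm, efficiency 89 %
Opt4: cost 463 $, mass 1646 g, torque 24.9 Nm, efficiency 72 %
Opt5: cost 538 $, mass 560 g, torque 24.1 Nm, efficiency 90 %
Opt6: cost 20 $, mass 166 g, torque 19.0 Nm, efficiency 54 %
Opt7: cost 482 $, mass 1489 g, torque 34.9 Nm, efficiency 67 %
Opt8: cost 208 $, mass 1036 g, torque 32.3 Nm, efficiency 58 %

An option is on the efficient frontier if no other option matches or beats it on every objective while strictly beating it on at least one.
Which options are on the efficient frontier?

Opt1: dominated by Opt5 (cost 538≤585, mass 560≤1158, torque 24.1≥12.6, efficiency 90≥63).
Opt2: not dominated.
Opt3: not dominated.
Opt4: dominated by Opt3 (cost 202≤463, mass 1276≤1646, torque 26.3≥24.9, efficiency 89≥72).
Opt5: not dominated (best efficiency).
Opt6: not dominated (best cost).
Opt7: not dominated (best torque).
Opt8: not dominated.

Opt2, Opt3, Opt5, Opt6, Opt7, Opt8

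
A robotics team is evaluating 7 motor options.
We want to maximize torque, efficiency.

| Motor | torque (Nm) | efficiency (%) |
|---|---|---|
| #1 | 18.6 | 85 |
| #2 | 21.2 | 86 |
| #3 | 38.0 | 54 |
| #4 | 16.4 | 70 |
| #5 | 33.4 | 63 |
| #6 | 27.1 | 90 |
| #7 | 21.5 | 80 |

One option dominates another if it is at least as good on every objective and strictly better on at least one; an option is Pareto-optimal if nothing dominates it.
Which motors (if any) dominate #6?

none

#1: worse on torque (18.6 vs 27.1).
#2: worse on torque (21.2 vs 27.1).
#3: worse on efficiency (54 vs 90).
#4: worse on torque (16.4 vs 27.1).
#5: worse on efficiency (63 vs 90).
#7: worse on torque (21.5 vs 27.1).
No option dominates #6.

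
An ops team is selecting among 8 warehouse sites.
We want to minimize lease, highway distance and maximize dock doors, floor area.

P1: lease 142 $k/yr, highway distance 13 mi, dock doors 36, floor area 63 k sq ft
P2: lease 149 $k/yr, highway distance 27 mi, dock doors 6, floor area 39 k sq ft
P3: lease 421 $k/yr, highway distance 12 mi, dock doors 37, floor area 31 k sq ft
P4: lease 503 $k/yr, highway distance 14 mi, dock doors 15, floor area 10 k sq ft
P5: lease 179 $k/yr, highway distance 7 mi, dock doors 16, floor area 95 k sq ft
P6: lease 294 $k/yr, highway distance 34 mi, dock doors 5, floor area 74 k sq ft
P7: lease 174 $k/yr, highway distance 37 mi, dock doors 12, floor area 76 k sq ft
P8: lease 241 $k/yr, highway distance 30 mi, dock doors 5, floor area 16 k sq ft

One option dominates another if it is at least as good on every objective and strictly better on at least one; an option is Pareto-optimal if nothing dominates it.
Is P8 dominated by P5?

P5 vs P8: lease 179≤241, highway distance 7≤30, dock doors 16≥5, floor area 95≥16 — P5 is at least as good on every objective with at least one strict improvement.

Yes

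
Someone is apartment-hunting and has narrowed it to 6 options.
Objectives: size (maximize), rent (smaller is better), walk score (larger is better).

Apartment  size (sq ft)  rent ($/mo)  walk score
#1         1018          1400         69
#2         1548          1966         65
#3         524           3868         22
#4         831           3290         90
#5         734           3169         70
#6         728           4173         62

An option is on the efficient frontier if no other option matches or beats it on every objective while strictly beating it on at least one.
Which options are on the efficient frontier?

#1: not dominated (best rent).
#2: not dominated (best size).
#3: dominated by #1 (size 1018≥524, rent 1400≤3868, walk score 69≥22).
#4: not dominated (best walk score).
#5: not dominated.
#6: dominated by #1 (size 1018≥728, rent 1400≤4173, walk score 69≥62).

#1, #2, #4, #5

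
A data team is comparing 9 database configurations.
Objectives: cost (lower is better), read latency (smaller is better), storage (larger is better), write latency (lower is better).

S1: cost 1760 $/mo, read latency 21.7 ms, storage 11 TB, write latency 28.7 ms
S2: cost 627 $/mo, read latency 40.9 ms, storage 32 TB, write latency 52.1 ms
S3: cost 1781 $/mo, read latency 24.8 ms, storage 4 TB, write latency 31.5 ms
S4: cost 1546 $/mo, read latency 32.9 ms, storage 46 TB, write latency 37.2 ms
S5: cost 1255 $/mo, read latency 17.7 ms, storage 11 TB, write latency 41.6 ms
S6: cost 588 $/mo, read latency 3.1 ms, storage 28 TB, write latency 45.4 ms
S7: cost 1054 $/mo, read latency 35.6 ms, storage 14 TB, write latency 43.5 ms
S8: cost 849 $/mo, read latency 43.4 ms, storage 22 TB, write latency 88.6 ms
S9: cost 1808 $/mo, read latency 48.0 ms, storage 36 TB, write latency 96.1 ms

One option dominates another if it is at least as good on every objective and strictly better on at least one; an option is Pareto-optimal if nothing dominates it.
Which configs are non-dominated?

S1, S2, S4, S5, S6, S7

S1: not dominated (best write latency).
S2: not dominated.
S3: dominated by S1 (cost 1760≤1781, read latency 21.7≤24.8, storage 11≥4, write latency 28.7≤31.5).
S4: not dominated (best storage).
S5: not dominated.
S6: not dominated (best cost).
S7: not dominated.
S8: dominated by S2 (cost 627≤849, read latency 40.9≤43.4, storage 32≥22, write latency 52.1≤88.6).
S9: dominated by S4 (cost 1546≤1808, read latency 32.9≤48.0, storage 46≥36, write latency 37.2≤96.1).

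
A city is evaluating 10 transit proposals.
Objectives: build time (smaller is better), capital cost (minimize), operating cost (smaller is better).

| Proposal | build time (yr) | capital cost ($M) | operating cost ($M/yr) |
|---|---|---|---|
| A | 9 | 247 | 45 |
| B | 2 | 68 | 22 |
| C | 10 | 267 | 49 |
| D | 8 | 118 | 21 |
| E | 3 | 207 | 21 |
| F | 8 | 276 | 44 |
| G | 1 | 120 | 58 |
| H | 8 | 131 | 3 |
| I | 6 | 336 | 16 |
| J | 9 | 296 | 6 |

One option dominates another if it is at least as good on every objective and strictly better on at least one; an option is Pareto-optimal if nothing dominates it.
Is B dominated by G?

No

G vs B: G is worse on capital cost (120 vs 68), so it does not dominate B.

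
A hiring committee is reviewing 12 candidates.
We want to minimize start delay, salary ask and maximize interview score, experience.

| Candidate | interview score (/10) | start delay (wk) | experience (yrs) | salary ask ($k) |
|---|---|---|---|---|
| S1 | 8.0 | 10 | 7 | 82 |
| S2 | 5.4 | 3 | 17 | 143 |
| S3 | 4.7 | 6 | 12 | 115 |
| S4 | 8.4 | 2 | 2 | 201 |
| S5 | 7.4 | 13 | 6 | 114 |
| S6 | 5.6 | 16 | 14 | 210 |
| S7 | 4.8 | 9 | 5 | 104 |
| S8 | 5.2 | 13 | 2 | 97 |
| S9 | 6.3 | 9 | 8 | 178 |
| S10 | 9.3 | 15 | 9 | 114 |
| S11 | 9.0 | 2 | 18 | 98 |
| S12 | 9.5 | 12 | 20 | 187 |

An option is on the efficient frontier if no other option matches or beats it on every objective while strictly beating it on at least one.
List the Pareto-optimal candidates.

S1, S10, S11, S12

S1: not dominated (best salary ask).
S2: dominated by S11 (interview score 9.0≥5.4, start delay 2≤3, experience 18≥17, salary ask 98≤143).
S3: dominated by S11 (interview score 9.0≥4.7, start delay 2≤6, experience 18≥12, salary ask 98≤115).
S4: dominated by S11 (interview score 9.0≥8.4, start delay 2≤2, experience 18≥2, salary ask 98≤201).
S5: dominated by S1 (interview score 8.0≥7.4, start delay 10≤13, experience 7≥6, salary ask 82≤114).
S6: dominated by S11 (interview score 9.0≥5.6, start delay 2≤16, experience 18≥14, salary ask 98≤210).
S7: dominated by S11 (interview score 9.0≥4.8, start delay 2≤9, experience 18≥5, salary ask 98≤104).
S8: dominated by S1 (interview score 8.0≥5.2, start delay 10≤13, experience 7≥2, salary ask 82≤97).
S9: dominated by S11 (interview score 9.0≥6.3, start delay 2≤9, experience 18≥8, salary ask 98≤178).
S10: not dominated.
S11: not dominated.
S12: not dominated (best interview score).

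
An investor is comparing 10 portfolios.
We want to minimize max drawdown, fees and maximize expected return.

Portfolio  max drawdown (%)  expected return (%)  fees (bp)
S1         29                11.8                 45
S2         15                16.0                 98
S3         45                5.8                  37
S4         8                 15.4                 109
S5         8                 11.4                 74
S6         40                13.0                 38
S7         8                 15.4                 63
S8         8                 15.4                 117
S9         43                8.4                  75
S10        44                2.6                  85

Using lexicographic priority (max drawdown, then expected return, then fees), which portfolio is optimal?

First minimize max drawdown: best is 8, kept {S4, S5, S7, S8}.
Then maximize expected return: best is 15.4, kept {S4, S7, S8}.
Then minimize fees: best is 63, kept {S7}.

S7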